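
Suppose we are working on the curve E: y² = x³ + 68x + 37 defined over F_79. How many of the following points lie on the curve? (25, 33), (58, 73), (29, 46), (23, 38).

1

(25, 33): 33² ≡ 62, rhs ≡ 61 → off.
(58, 73): 73² ≡ 36, rhs ≡ 13 → off.
(29, 46): 46² ≡ 62, rhs ≡ 12 → off.
(23, 38): 38² ≡ 22, rhs ≡ 22 → on.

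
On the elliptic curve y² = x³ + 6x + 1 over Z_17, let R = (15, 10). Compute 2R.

(6, 10)

tangent at (15, 10): λ = (3·15² + 6)/(2·10) ≡ 1/3. 3⁻¹ ≡ 6 (mod 17) since 3·6 = 18 ≡ 1, so λ ≡ 1·6 ≡ 6.
  x = λ² - 15 - 15 = 36 - 30 ≡ 6; y = λ·(15 - 6) - 10 ≡ 10. → (6, 10)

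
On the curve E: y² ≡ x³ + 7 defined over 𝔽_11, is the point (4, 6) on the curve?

y² = 6² ≡ 3; x³ + 0x + 7 = 71 ≡ 5 (mod 11). 3 ≠ 5.

no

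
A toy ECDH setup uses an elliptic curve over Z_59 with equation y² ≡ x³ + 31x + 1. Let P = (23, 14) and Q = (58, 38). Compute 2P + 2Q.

First 2P:
Repeated addition: build up to 2P.
2P: tangent at (23, 14): λ = (3·23² + 31)/(2·14) ≡ 25/28. 28⁻¹ ≡ 19 (mod 59), so λ ≡ 25·19 ≡ 3.
  x = λ² - 23 - 23 = 9 - 46 ≡ 22; y = λ·(23 - 22) - 14 ≡ 48. → (22, 48)
2P = (22, 48).
Next 2Q:
Repeated addition: build up to 2Q.
2Q: tangent at (58, 38): λ = (3·58² + 31)/(2·38) ≡ 34/17. 17⁻¹ ≡ 7 (mod 59), so λ ≡ 34·7 ≡ 2.
  x = λ² - 58 - 58 = 4 - 116 ≡ 6; y = λ·(58 - 6) - 38 ≡ 7. → (6, 7)
2Q = (6, 7).
Finally 2P + 2Q:
(22, 48) + (6, 7). λ = (7 - 48)/(6 - 22) ≡ 18/43 mod 59. 43⁻¹ ≡ 11 (mod 59), so λ ≡ 21.
  x = λ² - 22 - 6 = 441 - 28 ≡ 0; y = λ·(22 - 0) - 48 ≡ 1. → (0, 1)

(0, 1)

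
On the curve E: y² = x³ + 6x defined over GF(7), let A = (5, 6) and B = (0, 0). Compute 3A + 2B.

(5, 1)

First 3A:
Repeated addition: build up to 3A.
2A: tangent at (5, 6): λ = (3·5² + 6)/(2·6) ≡ 4/5. 5⁻¹ ≡ 3 (mod 7) since 5·3 = 15 ≡ 1, so λ ≡ 4·3 ≡ 5.
  x = λ² - 5 - 5 = 25 - 10 ≡ 1; y = λ·(5 - 1) - 6 ≡ 0. → (1, 0)
3A: (1, 0) + (5, 6). λ = (6 - 0)/(5 - 1) ≡ 6/4 mod 7. 4⁻¹ ≡ 2 (mod 7) since 4·2 = 8 ≡ 1, so λ ≡ 5.
  x = λ² - 1 - 5 = 25 - 6 ≡ 5; y = λ·(1 - 5) - 0 ≡ 1. → (5, 1)
3A = (5, 1).
Next 2B:
Repeated addition: build up to 2B.
2B: (0, 0) + (0, 0): same x and y₁ ≡ -y₂, so the sum is 𝒪.
2B = 𝒪.
Finally 3A + 2B:
(5, 1) + 𝒪 = (5, 1) (identity).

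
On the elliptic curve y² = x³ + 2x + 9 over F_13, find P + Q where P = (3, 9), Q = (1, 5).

(3, 9) + (1, 5). λ = (5 - 9)/(1 - 3) ≡ 9/11 mod 13. 11⁻¹ ≡ 6 (mod 13) since 11·6 = 66 ≡ 1, so λ ≡ 2.
  x = λ² - 3 - 1 = 4 - 4 ≡ 0; y = λ·(3 - 0) - 9 ≡ 10. → (0, 10)

(0, 10)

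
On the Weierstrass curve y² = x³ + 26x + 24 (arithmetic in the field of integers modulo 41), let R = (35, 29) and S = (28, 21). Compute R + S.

(35, 29) + (28, 21). λ = (21 - 29)/(28 - 35) ≡ 33/34 mod 41. 34⁻¹ ≡ 35 (mod 41) since 34·35 = 1190 ≡ 1, so λ ≡ 7.
  x = λ² - 35 - 28 = 49 - 63 ≡ 27; y = λ·(35 - 27) - 29 ≡ 27. → (27, 27)

(27, 27)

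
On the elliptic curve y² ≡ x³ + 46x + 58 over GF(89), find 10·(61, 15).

(16, 66)

Write G = (61, 15).
Double-and-add on 10 = (1010)₂. Start with G = (61, 15) for the leading 1-bit.
double: tangent at (61, 15): λ = (3·61² + 46)/(2·15) ≡ 84/30. 30⁻¹ ≡ 3 (mod 89) since 30·3 = 90 ≡ 1, so λ ≡ 84·3 ≡ 74.
  x = λ² - 61 - 61 = 5476 - 122 ≡ 14; y = λ·(61 - 14) - 15 ≡ 81. → (14, 81)
double: tangent at (14, 81): λ = (3·14² + 46)/(2·81) ≡ 11/73. 73⁻¹ ≡ 50 (mod 89) since 73·50 = 3650 ≡ 1, so λ ≡ 11·50 ≡ 16.
  x = λ² - 14 - 14 = 256 - 28 ≡ 50; y = λ·(14 - 50) - 81 ≡ 55. → (50, 55)
add G: (50, 55) + (61, 15). λ = (15 - 55)/(61 - 50) ≡ 49/11 mod 89. 11⁻¹ ≡ 81 (mod 89) since 11·81 = 891 ≡ 1, so λ ≡ 53.
  x = λ² - 50 - 61 = 2809 - 111 ≡ 28; y = λ·(50 - 28) - 55 ≡ 43. → (28, 43)
double: tangent at (28, 43): λ = (3·28² + 46)/(2·43) ≡ 84/86. 86⁻¹ ≡ 59 (mod 89) since 86·59 = 5074 ≡ 1, so λ ≡ 84·59 ≡ 61.
  x = λ² - 28 - 28 = 3721 - 56 ≡ 16; y = λ·(28 - 16) - 43 ≡ 66. → (16, 66)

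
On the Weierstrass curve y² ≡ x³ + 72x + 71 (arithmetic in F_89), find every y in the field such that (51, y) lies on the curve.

x³ + 72x + 71 = 136394 ≡ 46 (mod 89).
46 is a non-residue mod 89; no y exists.

none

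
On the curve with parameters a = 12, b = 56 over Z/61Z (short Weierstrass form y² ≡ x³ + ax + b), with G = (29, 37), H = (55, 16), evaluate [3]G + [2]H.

First 3G:
Repeated addition: build up to 3G.
2G: tangent at (29, 37): λ = (3·29² + 12)/(2·37) ≡ 34/13. 13⁻¹ ≡ 47 (mod 61) since 13·47 = 611 ≡ 1, so λ ≡ 34·47 ≡ 12.
  x = λ² - 29 - 29 = 144 - 58 ≡ 25; y = λ·(29 - 25) - 37 ≡ 11. → (25, 11)
3G: (25, 11) + (29, 37). λ = (37 - 11)/(29 - 25) ≡ 26/4 mod 61. 4⁻¹ ≡ 46 (mod 61), so λ ≡ 37.
  x = λ² - 25 - 29 = 1369 - 54 ≡ 34; y = λ·(25 - 34) - 11 ≡ 22. → (34, 22)
3G = (34, 22).
Next 2H:
Repeated addition: build up to 2H.
2H: tangent at (55, 16): λ = (3·55² + 12)/(2·16) ≡ 59/32. 32⁻¹ ≡ 21 (mod 61) since 32·21 = 672 ≡ 1, so λ ≡ 59·21 ≡ 19.
  x = λ² - 55 - 55 = 361 - 110 ≡ 7; y = λ·(55 - 7) - 16 ≡ 42. → (7, 42)
2H = (7, 42).
Finally 3G + 2H:
(34, 22) + (7, 42). λ = (42 - 22)/(7 - 34) ≡ 20/34 mod 61. 34⁻¹ ≡ 9 (mod 61) since 34·9 = 306 ≡ 1, so λ ≡ 58.
  x = λ² - 34 - 7 = 3364 - 41 ≡ 29; y = λ·(34 - 29) - 22 ≡ 24. → (29, 24)

(29, 24)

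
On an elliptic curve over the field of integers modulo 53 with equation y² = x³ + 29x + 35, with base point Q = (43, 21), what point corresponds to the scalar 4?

(27, 19)

Repeated addition: build up to 4Q.
2Q: tangent at (43, 21): λ = (3·43² + 29)/(2·21) ≡ 11/42. 42⁻¹ ≡ 24 (mod 53) since 42·24 = 1008 ≡ 1, so λ ≡ 11·24 ≡ 52.
  x = λ² - 43 - 43 = 2704 - 86 ≡ 21; y = λ·(43 - 21) - 21 ≡ 10. → (21, 10)
3Q: (21, 10) + (43, 21). λ = (21 - 10)/(43 - 21) ≡ 11/22 mod 53. 22⁻¹ ≡ 41 (mod 53) since 22·41 = 902 ≡ 1, so λ ≡ 27.
  x = λ² - 21 - 43 = 729 - 64 ≡ 29; y = λ·(21 - 29) - 10 ≡ 39. → (29, 39)
4Q: (29, 39) + (43, 21). λ = (21 - 39)/(43 - 29) ≡ 35/14 mod 53. 14⁻¹ ≡ 19 (mod 53) since 14·19 = 266 ≡ 1, so λ ≡ 29.
  x = λ² - 29 - 43 = 841 - 72 ≡ 27; y = λ·(29 - 27) - 39 ≡ 19. → (27, 19)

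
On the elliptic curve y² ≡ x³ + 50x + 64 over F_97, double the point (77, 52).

(88, 90)

tangent at (77, 52): λ = (3·77² + 50)/(2·52) ≡ 86/7. 7⁻¹ ≡ 14 (mod 97) since 7·14 = 98 ≡ 1, so λ ≡ 86·14 ≡ 40.
  x = λ² - 77 - 77 = 1600 - 154 ≡ 88; y = λ·(77 - 88) - 52 ≡ 90. → (88, 90)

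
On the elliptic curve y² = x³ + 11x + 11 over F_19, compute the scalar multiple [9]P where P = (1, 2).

Repeated addition: build up to 9P.
2P: tangent at (1, 2): λ = (3·1² + 11)/(2·2) ≡ 14/4. 4⁻¹ ≡ 5 (mod 19) since 4·5 = 20 ≡ 1, so λ ≡ 14·5 ≡ 13.
  x = λ² - 1 - 1 = 169 - 2 ≡ 15; y = λ·(1 - 15) - 2 ≡ 6. → (15, 6)
3P: (15, 6) + (1, 2). λ = (2 - 6)/(1 - 15) ≡ 15/5 mod 19. 5⁻¹ ≡ 4 (mod 19) since 5·4 = 20 ≡ 1, so λ ≡ 3.
  x = λ² - 15 - 1 = 9 - 16 ≡ 12; y = λ·(15 - 12) - 6 ≡ 3. → (12, 3)
4P: (12, 3) + (1, 2). λ = (2 - 3)/(1 - 12) ≡ 18/8 mod 19. 8⁻¹ ≡ 12 (mod 19), so λ ≡ 7.
  x = λ² - 12 - 1 = 49 - 13 ≡ 17; y = λ·(12 - 17) - 3 ≡ 0. → (17, 0)
5P: (17, 0) + (1, 2). λ = (2 - 0)/(1 - 17) ≡ 2/3 mod 19. 3⁻¹ ≡ 13 (mod 19) since 3·13 = 39 ≡ 1, so λ ≡ 7.
  x = λ² - 17 - 1 = 49 - 18 ≡ 12; y = λ·(17 - 12) - 0 ≡ 16. → (12, 16)
6P: (12, 16) + (1, 2). λ = (2 - 16)/(1 - 12) ≡ 5/8 mod 19. 8⁻¹ ≡ 12 (mod 19), so λ ≡ 3.
  x = λ² - 12 - 1 = 9 - 13 ≡ 15; y = λ·(12 - 15) - 16 ≡ 13. → (15, 13)
7P: (15, 13) + (1, 2). λ = (2 - 13)/(1 - 15) ≡ 8/5 mod 19. 5⁻¹ ≡ 4 (mod 19), so λ ≡ 13.
  x = λ² - 15 - 1 = 169 - 16 ≡ 1; y = λ·(15 - 1) - 13 ≡ 17. → (1, 17)
8P: (1, 17) + (1, 2): same x and y₁ ≡ -y₂, so the sum is O.
9P: O + (1, 2) = (1, 2) (identity).

(1, 2)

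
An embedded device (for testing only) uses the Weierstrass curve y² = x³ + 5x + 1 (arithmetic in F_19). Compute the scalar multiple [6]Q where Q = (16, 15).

(3, 10)

Repeated addition: build up to 6Q.
2Q: tangent at (16, 15): λ = (3·16² + 5)/(2·15) ≡ 13/11. 11⁻¹ ≡ 7 (mod 19) since 11·7 = 77 ≡ 1, so λ ≡ 13·7 ≡ 15.
  x = λ² - 16 - 16 = 225 - 32 ≡ 3; y = λ·(16 - 3) - 15 ≡ 9. → (3, 9)
3Q: (3, 9) + (16, 15). λ = (15 - 9)/(16 - 3) ≡ 6/13 mod 19. 13⁻¹ ≡ 3 (mod 19) since 13·3 = 39 ≡ 1, so λ ≡ 18.
  x = λ² - 3 - 16 = 324 - 19 ≡ 1; y = λ·(3 - 1) - 9 ≡ 8. → (1, 8)
4Q: (1, 8) + (16, 15). λ = (15 - 8)/(16 - 1) ≡ 7/15 mod 19. 15⁻¹ ≡ 14 (mod 19) since 15·14 = 210 ≡ 1, so λ ≡ 3.
  x = λ² - 1 - 16 = 9 - 17 ≡ 11; y = λ·(1 - 11) - 8 ≡ 0. → (11, 0)
5Q: (11, 0) + (16, 15). λ = (15 - 0)/(16 - 11) ≡ 15/5 mod 19. 5⁻¹ ≡ 4 (mod 19), so λ ≡ 3.
  x = λ² - 11 - 16 = 9 - 27 ≡ 1; y = λ·(11 - 1) - 0 ≡ 11. → (1, 11)
6Q: (1, 11) + (16, 15). λ = (15 - 11)/(16 - 1) ≡ 4/15 mod 19. 15⁻¹ ≡ 14 (mod 19), so λ ≡ 18.
  x = λ² - 1 - 16 = 324 - 17 ≡ 3; y = λ·(1 - 3) - 11 ≡ 10. → (3, 10)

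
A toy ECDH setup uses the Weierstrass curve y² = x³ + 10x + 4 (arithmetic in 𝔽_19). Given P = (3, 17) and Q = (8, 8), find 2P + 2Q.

(11, 1)

First 2P:
Repeated addition: build up to 2P.
2P: tangent at (3, 17): λ = (3·3² + 10)/(2·17) ≡ 18/15. 15⁻¹ ≡ 14 (mod 19), so λ ≡ 18·14 ≡ 5.
  x = λ² - 3 - 3 = 25 - 6 ≡ 0; y = λ·(3 - 0) - 17 ≡ 17. → (0, 17)
2P = (0, 17).
Next 2Q:
Repeated addition: build up to 2Q.
2Q: tangent at (8, 8): λ = (3·8² + 10)/(2·8) ≡ 12/16. 16⁻¹ ≡ 6 (mod 19) since 16·6 = 96 ≡ 1, so λ ≡ 12·6 ≡ 15.
  x = λ² - 8 - 8 = 225 - 16 ≡ 0; y = λ·(8 - 0) - 8 ≡ 17. → (0, 17)
2Q = (0, 17).
Finally 2P + 2Q:
tangent at (0, 17): λ = (3·0² + 10)/(2·17) ≡ 10/15. 15⁻¹ ≡ 14 (mod 19), so λ ≡ 10·14 ≡ 7.
  x = λ² - 0 - 0 = 49 - 0 ≡ 11; y = λ·(0 - 11) - 17 ≡ 1. → (11, 1)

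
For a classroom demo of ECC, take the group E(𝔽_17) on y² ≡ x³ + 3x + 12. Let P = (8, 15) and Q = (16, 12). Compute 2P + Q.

(5, 4)

First 2P:
Repeated addition: build up to 2P.
2P: tangent at (8, 15): λ = (3·8² + 3)/(2·15) ≡ 8/13. 13⁻¹ ≡ 4 (mod 17), so λ ≡ 8·4 ≡ 15.
  x = λ² - 8 - 8 = 225 - 16 ≡ 5; y = λ·(8 - 5) - 15 ≡ 13. → (5, 13)
2P = (5, 13).
Finally 2P + Q:
(5, 13) + (16, 12). λ = (12 - 13)/(16 - 5) ≡ 16/11 mod 17. 11⁻¹ ≡ 14 (mod 17), so λ ≡ 3.
  x = λ² - 5 - 16 = 9 - 21 ≡ 5; y = λ·(5 - 5) - 13 ≡ 4. → (5, 4)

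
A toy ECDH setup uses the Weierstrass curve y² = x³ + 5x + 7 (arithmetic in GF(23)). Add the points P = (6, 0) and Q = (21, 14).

(6, 0) + (21, 14). λ = (14 - 0)/(21 - 6) ≡ 14/15 mod 23. 15⁻¹ ≡ 20 (mod 23) since 15·20 = 300 ≡ 1, so λ ≡ 4.
  x = λ² - 6 - 21 = 16 - 27 ≡ 12; y = λ·(6 - 12) - 0 ≡ 22. → (12, 22)

(12, 22)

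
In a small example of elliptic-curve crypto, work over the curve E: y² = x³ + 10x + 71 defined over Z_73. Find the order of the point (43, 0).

2

2P: (43, 0) + (43, 0): same x and y₁ ≡ -y₂, so the sum is ∞.
2P = ∞, so the order is 2.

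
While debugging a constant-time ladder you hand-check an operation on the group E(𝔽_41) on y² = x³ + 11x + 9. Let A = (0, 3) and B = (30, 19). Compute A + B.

(0, 3) + (30, 19). λ = (19 - 3)/(30 - 0) ≡ 16/30 mod 41. 30⁻¹ ≡ 26 (mod 41), so λ ≡ 6.
  x = λ² - 0 - 30 = 36 - 30 ≡ 6; y = λ·(0 - 6) - 3 ≡ 2. → (6, 2)

(6, 2)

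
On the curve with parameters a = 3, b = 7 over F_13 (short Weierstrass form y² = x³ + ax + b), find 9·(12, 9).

(3, 2)

Write P = (12, 9).
Repeated addition: build up to 9P.
2P: tangent at (12, 9): λ = (3·12² + 3)/(2·9) ≡ 6/5. 5⁻¹ ≡ 8 (mod 13), so λ ≡ 6·8 ≡ 9.
  x = λ² - 12 - 12 = 81 - 24 ≡ 5; y = λ·(12 - 5) - 9 ≡ 2. → (5, 2)
3P: (5, 2) + (12, 9). λ = (9 - 2)/(12 - 5) ≡ 7/7 mod 13. 7⁻¹ ≡ 2 (mod 13), so λ ≡ 1.
  x = λ² - 5 - 12 = 1 - 17 ≡ 10; y = λ·(5 - 10) - 2 ≡ 6. → (10, 6)
4P: (10, 6) + (12, 9). λ = (9 - 6)/(12 - 10) ≡ 3/2 mod 13. 2⁻¹ ≡ 7 (mod 13), so λ ≡ 8.
  x = λ² - 10 - 12 = 64 - 22 ≡ 3; y = λ·(10 - 3) - 6 ≡ 11. → (3, 11)
5P: (3, 11) + (12, 9). λ = (9 - 11)/(12 - 3) ≡ 11/9 mod 13. 9⁻¹ ≡ 3 (mod 13) since 9·3 = 27 ≡ 1, so λ ≡ 7.
  x = λ² - 3 - 12 = 49 - 15 ≡ 8; y = λ·(3 - 8) - 11 ≡ 6. → (8, 6)
6P: (8, 6) + (12, 9). λ = (9 - 6)/(12 - 8) ≡ 3/4 mod 13. 4⁻¹ ≡ 10 (mod 13), so λ ≡ 4.
  x = λ² - 8 - 12 = 16 - 20 ≡ 9; y = λ·(8 - 9) - 6 ≡ 3. → (9, 3)
7P: (9, 3) + (12, 9). λ = (9 - 3)/(12 - 9) ≡ 6/3 mod 13. 3⁻¹ ≡ 9 (mod 13) since 3·9 = 27 ≡ 1, so λ ≡ 2.
  x = λ² - 9 - 12 = 4 - 21 ≡ 9; y = λ·(9 - 9) - 3 ≡ 10. → (9, 10)
8P: (9, 10) + (12, 9). λ = (9 - 10)/(12 - 9) ≡ 12/3 mod 13. 3⁻¹ ≡ 9 (mod 13), so λ ≡ 4.
  x = λ² - 9 - 12 = 16 - 21 ≡ 8; y = λ·(9 - 8) - 10 ≡ 7. → (8, 7)
9P: (8, 7) + (12, 9). λ = (9 - 7)/(12 - 8) ≡ 2/4 mod 13. 4⁻¹ ≡ 10 (mod 13), so λ ≡ 7.
  x = λ² - 8 - 12 = 49 - 20 ≡ 3; y = λ·(8 - 3) - 7 ≡ 2. → (3, 2)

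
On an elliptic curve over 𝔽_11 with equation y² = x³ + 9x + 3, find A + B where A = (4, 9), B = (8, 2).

(4, 9) + (8, 2). λ = (2 - 9)/(8 - 4) ≡ 4/4 mod 11. 4⁻¹ ≡ 3 (mod 11) since 4·3 = 12 ≡ 1, so λ ≡ 1.
  x = λ² - 4 - 8 = 1 - 12 ≡ 0; y = λ·(4 - 0) - 9 ≡ 6. → (0, 6)

(0, 6)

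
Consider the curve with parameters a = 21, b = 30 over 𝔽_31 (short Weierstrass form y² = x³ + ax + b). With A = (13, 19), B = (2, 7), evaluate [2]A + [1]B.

First 2A:
Repeated addition: build up to 2A.
2A: tangent at (13, 19): λ = (3·13² + 21)/(2·19) ≡ 1/7. 7⁻¹ ≡ 9 (mod 31), so λ ≡ 1·9 ≡ 9.
  x = λ² - 13 - 13 = 81 - 26 ≡ 24; y = λ·(13 - 24) - 19 ≡ 6. → (24, 6)
2A = (24, 6).
Finally 2A + B:
(24, 6) + (2, 7). λ = (7 - 6)/(2 - 24) ≡ 1/9 mod 31. 9⁻¹ ≡ 7 (mod 31), so λ ≡ 7.
  x = λ² - 24 - 2 = 49 - 26 ≡ 23; y = λ·(24 - 23) - 6 ≡ 1. → (23, 1)

(23, 1)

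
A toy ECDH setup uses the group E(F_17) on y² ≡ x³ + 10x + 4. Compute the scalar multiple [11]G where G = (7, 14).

(7, 3)

Double-and-add on 11 = (1011)₂. Start with G = (7, 14) for the leading 1-bit.
double: tangent at (7, 14): λ = (3·7² + 10)/(2·14) ≡ 4/11. 11⁻¹ ≡ 14 (mod 17) since 11·14 = 154 ≡ 1, so λ ≡ 4·14 ≡ 5.
  x = λ² - 7 - 7 = 25 - 14 ≡ 11; y = λ·(7 - 11) - 14 ≡ 0. → (11, 0)
double: (11, 0) + (11, 0): same x and y₁ ≡ -y₂, so the sum is 𝒪.
add G: 𝒪 + (7, 14) = (7, 14) (identity).
double: tangent at (7, 14): λ = (3·7² + 10)/(2·14) ≡ 4/11. 11⁻¹ ≡ 14 (mod 17), so λ ≡ 4·14 ≡ 5.
  x = λ² - 7 - 7 = 25 - 14 ≡ 11; y = λ·(7 - 11) - 14 ≡ 0. → (11, 0)
add G: (11, 0) + (7, 14). λ = (14 - 0)/(7 - 11) ≡ 14/13 mod 17. 13⁻¹ ≡ 4 (mod 17) since 13·4 = 52 ≡ 1, so λ ≡ 5.
  x = λ² - 11 - 7 = 25 - 18 ≡ 7; y = λ·(11 - 7) - 0 ≡ 3. → (7, 3)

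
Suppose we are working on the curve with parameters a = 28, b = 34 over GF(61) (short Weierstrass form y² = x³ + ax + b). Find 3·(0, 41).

Write G = (0, 41).
Repeated addition: build up to 3G.
2G: tangent at (0, 41): λ = (3·0² + 28)/(2·41) ≡ 28/21. 21⁻¹ ≡ 32 (mod 61), so λ ≡ 28·32 ≡ 42.
  x = λ² - 0 - 0 = 1764 - 0 ≡ 56; y = λ·(0 - 56) - 41 ≡ 47. → (56, 47)
3G: (56, 47) + (0, 41). λ = (41 - 47)/(0 - 56) ≡ 55/5 mod 61. 5⁻¹ ≡ 49 (mod 61), so λ ≡ 11.
  x = λ² - 56 - 0 = 121 - 56 ≡ 4; y = λ·(56 - 4) - 47 ≡ 37. → (4, 37)

(4, 37)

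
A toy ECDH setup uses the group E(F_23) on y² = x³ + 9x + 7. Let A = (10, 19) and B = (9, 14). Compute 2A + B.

First 2A:
Repeated addition: build up to 2A.
2A: tangent at (10, 19): λ = (3·10² + 9)/(2·19) ≡ 10/15. 15⁻¹ ≡ 20 (mod 23) since 15·20 = 300 ≡ 1, so λ ≡ 10·20 ≡ 16.
  x = λ² - 10 - 10 = 256 - 20 ≡ 6; y = λ·(10 - 6) - 19 ≡ 22. → (6, 22)
2A = (6, 22).
Finally 2A + B:
(6, 22) + (9, 14). λ = (14 - 22)/(9 - 6) ≡ 15/3 mod 23. 3⁻¹ ≡ 8 (mod 23), so λ ≡ 5.
  x = λ² - 6 - 9 = 25 - 15 ≡ 10; y = λ·(6 - 10) - 22 ≡ 4. → (10, 4)

(10, 4)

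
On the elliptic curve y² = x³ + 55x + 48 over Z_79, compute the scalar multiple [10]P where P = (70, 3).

Double-and-add on 10 = (1010)₂. Start with P = (70, 3) for the leading 1-bit.
double: tangent at (70, 3): λ = (3·70² + 55)/(2·3) ≡ 61/6. 6⁻¹ ≡ 66 (mod 79) since 6·66 = 396 ≡ 1, so λ ≡ 61·66 ≡ 76.
  x = λ² - 70 - 70 = 5776 - 140 ≡ 27; y = λ·(70 - 27) - 3 ≡ 26. → (27, 26)
double: tangent at (27, 26): λ = (3·27² + 55)/(2·26) ≡ 30/52. 52⁻¹ ≡ 38 (mod 79), so λ ≡ 30·38 ≡ 34.
  x = λ² - 27 - 27 = 1156 - 54 ≡ 75; y = λ·(27 - 75) - 26 ≡ 1. → (75, 1)
add P: (75, 1) + (70, 3). λ = (3 - 1)/(70 - 75) ≡ 2/74 mod 79. 74⁻¹ ≡ 63 (mod 79), so λ ≡ 47.
  x = λ² - 75 - 70 = 2209 - 145 ≡ 10; y = λ·(75 - 10) - 1 ≡ 52. → (10, 52)
double: tangent at (10, 52): λ = (3·10² + 55)/(2·52) ≡ 39/25. 25⁻¹ ≡ 19 (mod 79) since 25·19 = 475 ≡ 1, so λ ≡ 39·19 ≡ 30.
  x = λ² - 10 - 10 = 900 - 20 ≡ 11; y = λ·(10 - 11) - 52 ≡ 76. → (11, 76)

(11, 76)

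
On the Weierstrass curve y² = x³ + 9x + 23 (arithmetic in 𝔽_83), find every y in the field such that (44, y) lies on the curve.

x³ + 9x + 23 = 85603 ≡ 30 (mod 83).
Square roots of 30 mod 83: 14 and 69 (since 14² = 196 ≡ 30).

14, 69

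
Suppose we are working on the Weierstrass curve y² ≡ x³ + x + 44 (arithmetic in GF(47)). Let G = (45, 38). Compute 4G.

Repeated addition: build up to 4G.
2G: tangent at (45, 38): λ = (3·45² + 1)/(2·38) ≡ 13/29. 29⁻¹ ≡ 13 (mod 47) since 29·13 = 377 ≡ 1, so λ ≡ 13·13 ≡ 28.
  x = λ² - 45 - 45 = 784 - 90 ≡ 36; y = λ·(45 - 36) - 38 ≡ 26. → (36, 26)
3G: (36, 26) + (45, 38). λ = (38 - 26)/(45 - 36) ≡ 12/9 mod 47. 9⁻¹ ≡ 21 (mod 47) since 9·21 = 189 ≡ 1, so λ ≡ 17.
  x = λ² - 36 - 45 = 289 - 81 ≡ 20; y = λ·(36 - 20) - 26 ≡ 11. → (20, 11)
4G: (20, 11) + (45, 38). λ = (38 - 11)/(45 - 20) ≡ 27/25 mod 47. 25⁻¹ ≡ 32 (mod 47), so λ ≡ 18.
  x = λ² - 20 - 45 = 324 - 65 ≡ 24; y = λ·(20 - 24) - 11 ≡ 11. → (24, 11)

(24, 11)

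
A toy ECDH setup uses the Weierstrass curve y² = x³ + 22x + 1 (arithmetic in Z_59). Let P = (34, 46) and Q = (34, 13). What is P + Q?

The two points share x = 34 and their y-coordinates satisfy 46 + 13 ≡ 0 (mod 59), so they are inverses. Their sum is O.

O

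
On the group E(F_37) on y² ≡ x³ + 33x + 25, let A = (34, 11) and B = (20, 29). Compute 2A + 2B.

First 2A:
Repeated addition: build up to 2A.
2A: tangent at (34, 11): λ = (3·34² + 33)/(2·11) ≡ 23/22. 22⁻¹ ≡ 32 (mod 37) since 22·32 = 704 ≡ 1, so λ ≡ 23·32 ≡ 33.
  x = λ² - 34 - 34 = 1089 - 68 ≡ 22; y = λ·(34 - 22) - 11 ≡ 15. → (22, 15)
2A = (22, 15).
Next 2B:
Repeated addition: build up to 2B.
2B: tangent at (20, 29): λ = (3·20² + 33)/(2·29) ≡ 12/21. 21⁻¹ ≡ 30 (mod 37) since 21·30 = 630 ≡ 1, so λ ≡ 12·30 ≡ 27.
  x = λ² - 20 - 20 = 729 - 40 ≡ 23; y = λ·(20 - 23) - 29 ≡ 1. → (23, 1)
2B = (23, 1).
Finally 2A + 2B:
(22, 15) + (23, 1). λ = (1 - 15)/(23 - 22) ≡ 23/1 mod 37. 1⁻¹ ≡ 1 (mod 37), so λ ≡ 23.
  x = λ² - 22 - 23 = 529 - 45 ≡ 3; y = λ·(22 - 3) - 15 ≡ 15. → (3, 15)

(3, 15)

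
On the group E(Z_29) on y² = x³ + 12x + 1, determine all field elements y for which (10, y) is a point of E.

none

x³ + 12x + 1 = 1121 ≡ 19 (mod 29).
19 is a non-residue mod 29; no y exists.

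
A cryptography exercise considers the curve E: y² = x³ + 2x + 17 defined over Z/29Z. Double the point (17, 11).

(11, 23)

tangent at (17, 11): λ = (3·17² + 2)/(2·11) ≡ 28/22. 22⁻¹ ≡ 4 (mod 29) since 22·4 = 88 ≡ 1, so λ ≡ 28·4 ≡ 25.
  x = λ² - 17 - 17 = 625 - 34 ≡ 11; y = λ·(17 - 11) - 11 ≡ 23. → (11, 23)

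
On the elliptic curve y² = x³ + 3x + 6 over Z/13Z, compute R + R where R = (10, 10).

tangent at (10, 10): λ = (3·10² + 3)/(2·10) ≡ 4/7. 7⁻¹ ≡ 2 (mod 13), so λ ≡ 4·2 ≡ 8.
  x = λ² - 10 - 10 = 64 - 20 ≡ 5; y = λ·(10 - 5) - 10 ≡ 4. → (5, 4)

(5, 4)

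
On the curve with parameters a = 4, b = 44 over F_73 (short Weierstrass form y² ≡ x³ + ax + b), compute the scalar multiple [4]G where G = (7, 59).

Repeated addition: build up to 4G.
2G: tangent at (7, 59): λ = (3·7² + 4)/(2·59) ≡ 5/45. 45⁻¹ ≡ 13 (mod 73), so λ ≡ 5·13 ≡ 65.
  x = λ² - 7 - 7 = 4225 - 14 ≡ 50; y = λ·(7 - 50) - 59 ≡ 66. → (50, 66)
3G: (50, 66) + (7, 59). λ = (59 - 66)/(7 - 50) ≡ 66/30 mod 73. 30⁻¹ ≡ 56 (mod 73) since 30·56 = 1680 ≡ 1, so λ ≡ 46.
  x = λ² - 50 - 7 = 2116 - 57 ≡ 15; y = λ·(50 - 15) - 66 ≡ 11. → (15, 11)
4G: (15, 11) + (7, 59). λ = (59 - 11)/(7 - 15) ≡ 48/65 mod 73. 65⁻¹ ≡ 9 (mod 73), so λ ≡ 67.
  x = λ² - 15 - 7 = 4489 - 22 ≡ 14; y = λ·(15 - 14) - 11 ≡ 56. → (14, 56)

(14, 56)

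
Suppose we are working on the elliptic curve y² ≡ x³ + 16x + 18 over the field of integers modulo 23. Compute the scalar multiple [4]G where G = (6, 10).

(22, 22)

Repeated addition: build up to 4G.
2G: tangent at (6, 10): λ = (3·6² + 16)/(2·10) ≡ 9/20. 20⁻¹ ≡ 15 (mod 23), so λ ≡ 9·15 ≡ 20.
  x = λ² - 6 - 6 = 400 - 12 ≡ 20; y = λ·(6 - 20) - 10 ≡ 9. → (20, 9)
3G: (20, 9) + (6, 10). λ = (10 - 9)/(6 - 20) ≡ 1/9 mod 23. 9⁻¹ ≡ 18 (mod 23) since 9·18 = 162 ≡ 1, so λ ≡ 18.
  x = λ² - 20 - 6 = 324 - 26 ≡ 22; y = λ·(20 - 22) - 9 ≡ 1. → (22, 1)
4G: (22, 1) + (6, 10). λ = (10 - 1)/(6 - 22) ≡ 9/7 mod 23. 7⁻¹ ≡ 10 (mod 23) since 7·10 = 70 ≡ 1, so λ ≡ 21.
  x = λ² - 22 - 6 = 441 - 28 ≡ 22; y = λ·(22 - 22) - 1 ≡ 22. → (22, 22)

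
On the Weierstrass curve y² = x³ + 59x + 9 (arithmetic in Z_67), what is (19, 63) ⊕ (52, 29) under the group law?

(19, 63) + (52, 29). λ = (29 - 63)/(52 - 19) ≡ 33/33 mod 67. 33⁻¹ ≡ 65 (mod 67), so λ ≡ 1.
  x = λ² - 19 - 52 = 1 - 71 ≡ 64; y = λ·(19 - 64) - 63 ≡ 26. → (64, 26)

(64, 26)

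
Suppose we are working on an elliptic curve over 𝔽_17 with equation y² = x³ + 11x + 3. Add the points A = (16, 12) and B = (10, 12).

(16, 12) + (10, 12). λ = (12 - 12)/(10 - 16) ≡ 0/11 mod 17. 11⁻¹ ≡ 14 (mod 17), so λ ≡ 0.
  x = λ² - 16 - 10 = 0 - 26 ≡ 8; y = λ·(16 - 8) - 12 ≡ 5. → (8, 5)

(8, 5)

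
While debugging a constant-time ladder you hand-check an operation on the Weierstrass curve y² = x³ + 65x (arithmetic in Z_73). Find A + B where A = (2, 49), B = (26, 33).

(2, 49) + (26, 33). λ = (33 - 49)/(26 - 2) ≡ 57/24 mod 73. 24⁻¹ ≡ 70 (mod 73) since 24·70 = 1680 ≡ 1, so λ ≡ 48.
  x = λ² - 2 - 26 = 2304 - 28 ≡ 13; y = λ·(2 - 13) - 49 ≡ 7. → (13, 7)

(13, 7)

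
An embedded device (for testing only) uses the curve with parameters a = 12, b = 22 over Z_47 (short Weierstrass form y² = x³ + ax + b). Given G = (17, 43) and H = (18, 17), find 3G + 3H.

(43, 2)

First 3G:
Repeated addition: build up to 3G.
2G: tangent at (17, 43): λ = (3·17² + 12)/(2·43) ≡ 33/39. 39⁻¹ ≡ 41 (mod 47), so λ ≡ 33·41 ≡ 37.
  x = λ² - 17 - 17 = 1369 - 34 ≡ 19; y = λ·(17 - 19) - 43 ≡ 24. → (19, 24)
3G: (19, 24) + (17, 43). λ = (43 - 24)/(17 - 19) ≡ 19/45 mod 47. 45⁻¹ ≡ 23 (mod 47) since 45·23 = 1035 ≡ 1, so λ ≡ 14.
  x = λ² - 19 - 17 = 196 - 36 ≡ 19; y = λ·(19 - 19) - 24 ≡ 23. → (19, 23)
3G = (19, 23).
Next 3H:
Repeated addition: build up to 3H.
2H: tangent at (18, 17): λ = (3·18² + 12)/(2·17) ≡ 44/34. 34⁻¹ ≡ 18 (mod 47) since 34·18 = 612 ≡ 1, so λ ≡ 44·18 ≡ 40.
  x = λ² - 18 - 18 = 1600 - 36 ≡ 13; y = λ·(18 - 13) - 17 ≡ 42. → (13, 42)
3H: (13, 42) + (18, 17). λ = (17 - 42)/(18 - 13) ≡ 22/5 mod 47. 5⁻¹ ≡ 19 (mod 47) since 5·19 = 95 ≡ 1, so λ ≡ 42.
  x = λ² - 13 - 18 = 1764 - 31 ≡ 41; y = λ·(13 - 41) - 42 ≡ 4. → (41, 4)
3H = (41, 4).
Finally 3G + 3H:
(19, 23) + (41, 4). λ = (4 - 23)/(41 - 19) ≡ 28/22 mod 47. 22⁻¹ ≡ 15 (mod 47), so λ ≡ 44.
  x = λ² - 19 - 41 = 1936 - 60 ≡ 43; y = λ·(19 - 43) - 23 ≡ 2. → (43, 2)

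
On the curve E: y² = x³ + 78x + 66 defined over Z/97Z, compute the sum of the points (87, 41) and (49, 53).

(87, 41) + (49, 53). λ = (53 - 41)/(49 - 87) ≡ 12/59 mod 97. 59⁻¹ ≡ 74 (mod 97), so λ ≡ 15.
  x = λ² - 87 - 49 = 225 - 136 ≡ 89; y = λ·(87 - 89) - 41 ≡ 26. → (89, 26)

(89, 26)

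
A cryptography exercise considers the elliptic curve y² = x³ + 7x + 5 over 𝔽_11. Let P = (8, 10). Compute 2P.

(9, 7)

tangent at (8, 10): λ = (3·8² + 7)/(2·10) ≡ 1/9. 9⁻¹ ≡ 5 (mod 11), so λ ≡ 1·5 ≡ 5.
  x = λ² - 8 - 8 = 25 - 16 ≡ 9; y = λ·(8 - 9) - 10 ≡ 7. → (9, 7)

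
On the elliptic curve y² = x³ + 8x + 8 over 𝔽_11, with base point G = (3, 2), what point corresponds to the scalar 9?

(3, 2)

Double-and-add on 9 = (1001)₂. Start with G = (3, 2) for the leading 1-bit.
double: tangent at (3, 2): λ = (3·3² + 8)/(2·2) ≡ 2/4. 4⁻¹ ≡ 3 (mod 11), so λ ≡ 2·3 ≡ 6.
  x = λ² - 3 - 3 = 36 - 6 ≡ 8; y = λ·(3 - 8) - 2 ≡ 1. → (8, 1)
double: tangent at (8, 1): λ = (3·8² + 8)/(2·1) ≡ 2/2. 2⁻¹ ≡ 6 (mod 11), so λ ≡ 2·6 ≡ 1.
  x = λ² - 8 - 8 = 1 - 16 ≡ 7; y = λ·(8 - 7) - 1 ≡ 0. → (7, 0)
double: (7, 0) + (7, 0): same x and y₁ ≡ -y₂, so the sum is 𝒪.
add G: 𝒪 + (3, 2) = (3, 2) (identity).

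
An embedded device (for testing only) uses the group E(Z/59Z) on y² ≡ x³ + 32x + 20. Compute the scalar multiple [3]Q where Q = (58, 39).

(17, 7)

Repeated addition: build up to 3Q.
2Q: tangent at (58, 39): λ = (3·58² + 32)/(2·39) ≡ 35/19. 19⁻¹ ≡ 28 (mod 59) since 19·28 = 532 ≡ 1, so λ ≡ 35·28 ≡ 36.
  x = λ² - 58 - 58 = 1296 - 116 ≡ 0; y = λ·(58 - 0) - 39 ≡ 43. → (0, 43)
3Q: (0, 43) + (58, 39). λ = (39 - 43)/(58 - 0) ≡ 55/58 mod 59. 58⁻¹ ≡ 58 (mod 59) since 58·58 = 3364 ≡ 1, so λ ≡ 4.
  x = λ² - 0 - 58 = 16 - 58 ≡ 17; y = λ·(0 - 17) - 43 ≡ 7. → (17, 7)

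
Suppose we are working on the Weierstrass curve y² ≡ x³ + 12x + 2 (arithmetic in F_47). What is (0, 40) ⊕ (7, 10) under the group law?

(0, 40) + (7, 10). λ = (10 - 40)/(7 - 0) ≡ 17/7 mod 47. 7⁻¹ ≡ 27 (mod 47), so λ ≡ 36.
  x = λ² - 0 - 7 = 1296 - 7 ≡ 20; y = λ·(0 - 20) - 40 ≡ 39. → (20, 39)

(20, 39)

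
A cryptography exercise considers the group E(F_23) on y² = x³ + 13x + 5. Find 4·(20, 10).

(12, 7)

Write Q = (20, 10).
Double-and-add on 4 = (100)₂. Start with Q = (20, 10) for the leading 1-bit.
double: tangent at (20, 10): λ = (3·20² + 13)/(2·10) ≡ 17/20. 20⁻¹ ≡ 15 (mod 23) since 20·15 = 300 ≡ 1, so λ ≡ 17·15 ≡ 2.
  x = λ² - 20 - 20 = 4 - 40 ≡ 10; y = λ·(20 - 10) - 10 ≡ 10. → (10, 10)
double: tangent at (10, 10): λ = (3·10² + 13)/(2·10) ≡ 14/20. 20⁻¹ ≡ 15 (mod 23), so λ ≡ 14·15 ≡ 3.
  x = λ² - 10 - 10 = 9 - 20 ≡ 12; y = λ·(10 - 12) - 10 ≡ 7. → (12, 7)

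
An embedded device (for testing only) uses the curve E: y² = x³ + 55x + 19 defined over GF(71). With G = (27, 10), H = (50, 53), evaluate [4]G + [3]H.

(35, 35)

First 4G:
Double-and-add on 4 = (100)₂. Start with G = (27, 10) for the leading 1-bit.
double: tangent at (27, 10): λ = (3·27² + 55)/(2·10) ≡ 41/20. 20⁻¹ ≡ 32 (mod 71), so λ ≡ 41·32 ≡ 34.
  x = λ² - 27 - 27 = 1156 - 54 ≡ 37; y = λ·(27 - 37) - 10 ≡ 5. → (37, 5)
double: tangent at (37, 5): λ = (3·37² + 55)/(2·5) ≡ 44/10. 10⁻¹ ≡ 64 (mod 71), so λ ≡ 44·64 ≡ 47.
  x = λ² - 37 - 37 = 2209 - 74 ≡ 5; y = λ·(37 - 5) - 5 ≡ 8. → (5, 8)
4G = (5, 8).
Next 3H:
Repeated addition: build up to 3H.
2H: tangent at (50, 53): λ = (3·50² + 55)/(2·53) ≡ 29/35. 35⁻¹ ≡ 69 (mod 71), so λ ≡ 29·69 ≡ 13.
  x = λ² - 50 - 50 = 169 - 100 ≡ 69; y = λ·(50 - 69) - 53 ≡ 55. → (69, 55)
3H: (69, 55) + (50, 53). λ = (53 - 55)/(50 - 69) ≡ 69/52 mod 71. 52⁻¹ ≡ 56 (mod 71), so λ ≡ 30.
  x = λ² - 69 - 50 = 900 - 119 ≡ 0; y = λ·(69 - 0) - 55 ≡ 27. → (0, 27)
3H = (0, 27).
Finally 4G + 3H:
(5, 8) + (0, 27). λ = (27 - 8)/(0 - 5) ≡ 19/66 mod 71. 66⁻¹ ≡ 14 (mod 71), so λ ≡ 53.
  x = λ² - 5 - 0 = 2809 - 5 ≡ 35; y = λ·(5 - 35) - 8 ≡ 35. → (35, 35)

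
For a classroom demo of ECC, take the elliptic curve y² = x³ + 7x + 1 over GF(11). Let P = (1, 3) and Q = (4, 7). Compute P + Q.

(9, 1)

(1, 3) + (4, 7). λ = (7 - 3)/(4 - 1) ≡ 4/3 mod 11. 3⁻¹ ≡ 4 (mod 11) since 3·4 = 12 ≡ 1, so λ ≡ 5.
  x = λ² - 1 - 4 = 25 - 5 ≡ 9; y = λ·(1 - 9) - 3 ≡ 1. → (9, 1)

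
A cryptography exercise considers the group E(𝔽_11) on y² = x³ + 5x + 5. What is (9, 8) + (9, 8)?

tangent at (9, 8): λ = (3·9² + 5)/(2·8) ≡ 6/5. 5⁻¹ ≡ 9 (mod 11), so λ ≡ 6·9 ≡ 10.
  x = λ² - 9 - 9 = 100 - 18 ≡ 5; y = λ·(9 - 5) - 8 ≡ 10. → (5, 10)

(5, 10)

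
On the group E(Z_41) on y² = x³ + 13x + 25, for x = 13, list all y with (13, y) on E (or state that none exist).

none

x³ + 13x + 25 = 2391 ≡ 13 (mod 41).
13 is a non-residue mod 41; no y exists.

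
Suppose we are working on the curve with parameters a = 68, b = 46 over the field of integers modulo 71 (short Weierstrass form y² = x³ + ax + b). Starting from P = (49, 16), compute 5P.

(22, 64)

Double-and-add on 5 = (101)₂. Start with P = (49, 16) for the leading 1-bit.
double: tangent at (49, 16): λ = (3·49² + 68)/(2·16) ≡ 29/32. 32⁻¹ ≡ 20 (mod 71), so λ ≡ 29·20 ≡ 12.
  x = λ² - 49 - 49 = 144 - 98 ≡ 46; y = λ·(49 - 46) - 16 ≡ 20. → (46, 20)
double: tangent at (46, 20): λ = (3·46² + 68)/(2·20) ≡ 26/40. 40⁻¹ ≡ 16 (mod 71), so λ ≡ 26·16 ≡ 61.
  x = λ² - 46 - 46 = 3721 - 92 ≡ 8; y = λ·(46 - 8) - 20 ≡ 26. → (8, 26)
add P: (8, 26) + (49, 16). λ = (16 - 26)/(49 - 8) ≡ 61/41 mod 71. 41⁻¹ ≡ 26 (mod 71), so λ ≡ 24.
  x = λ² - 8 - 49 = 576 - 57 ≡ 22; y = λ·(8 - 22) - 26 ≡ 64. → (22, 64)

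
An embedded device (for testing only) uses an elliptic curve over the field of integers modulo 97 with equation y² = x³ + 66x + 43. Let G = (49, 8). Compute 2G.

(34, 47)

tangent at (49, 8): λ = (3·49² + 66)/(2·8) ≡ 91/16. 16⁻¹ ≡ 91 (mod 97) since 16·91 = 1456 ≡ 1, so λ ≡ 91·91 ≡ 36.
  x = λ² - 49 - 49 = 1296 - 98 ≡ 34; y = λ·(49 - 34) - 8 ≡ 47. → (34, 47)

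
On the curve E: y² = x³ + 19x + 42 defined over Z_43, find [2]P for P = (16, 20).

tangent at (16, 20): λ = (3·16² + 19)/(2·20) ≡ 13/40. 40⁻¹ ≡ 14 (mod 43) since 40·14 = 560 ≡ 1, so λ ≡ 13·14 ≡ 10.
  x = λ² - 16 - 16 = 100 - 32 ≡ 25; y = λ·(16 - 25) - 20 ≡ 19. → (25, 19)

(25, 19)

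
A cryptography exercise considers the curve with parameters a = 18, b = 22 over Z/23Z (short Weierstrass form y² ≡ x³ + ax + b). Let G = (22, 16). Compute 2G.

(10, 12)

tangent at (22, 16): λ = (3·22² + 18)/(2·16) ≡ 21/9. 9⁻¹ ≡ 18 (mod 23) since 9·18 = 162 ≡ 1, so λ ≡ 21·18 ≡ 10.
  x = λ² - 22 - 22 = 100 - 44 ≡ 10; y = λ·(22 - 10) - 16 ≡ 12. → (10, 12)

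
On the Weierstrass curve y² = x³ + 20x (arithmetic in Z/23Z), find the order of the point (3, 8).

2P: tangent at (3, 8): λ = (3·3² + 20)/(2·8) ≡ 1/16. 16⁻¹ ≡ 13 (mod 23) since 16·13 = 208 ≡ 1, so λ ≡ 1·13 ≡ 13.
  x = λ² - 3 - 3 = 169 - 6 ≡ 2; y = λ·(3 - 2) - 8 ≡ 5. → (2, 5)
3P: (2, 5) + (3, 8). λ = (8 - 5)/(3 - 2) ≡ 3/1 mod 23. 1⁻¹ ≡ 1 (mod 23), so λ ≡ 3.
  x = λ² - 2 - 3 = 9 - 5 ≡ 4; y = λ·(2 - 4) - 5 ≡ 12. → (4, 12)
4P: (4, 12) + (3, 8). λ = (8 - 12)/(3 - 4) ≡ 19/22 mod 23. 22⁻¹ ≡ 22 (mod 23) since 22·22 = 484 ≡ 1, so λ ≡ 4.
  x = λ² - 4 - 3 = 16 - 7 ≡ 9; y = λ·(4 - 9) - 12 ≡ 14. → (9, 14)
5P: (9, 14) + (3, 8). λ = (8 - 14)/(3 - 9) ≡ 17/17 mod 23. 17⁻¹ ≡ 19 (mod 23) since 17·19 = 323 ≡ 1, so λ ≡ 1.
  x = λ² - 9 - 3 = 1 - 12 ≡ 12; y = λ·(9 - 12) - 14 ≡ 6. → (12, 6)
6P: (12, 6) + (3, 8). λ = (8 - 6)/(3 - 12) ≡ 2/14 mod 23. 14⁻¹ ≡ 5 (mod 23) since 14·5 = 70 ≡ 1, so λ ≡ 10.
  x = λ² - 12 - 3 = 100 - 15 ≡ 16; y = λ·(12 - 16) - 6 ≡ 0. → (16, 0)
7P: (16, 0) + (3, 8). λ = (8 - 0)/(3 - 16) ≡ 8/10 mod 23. 10⁻¹ ≡ 7 (mod 23), so λ ≡ 10.
  x = λ² - 16 - 3 = 100 - 19 ≡ 12; y = λ·(16 - 12) - 0 ≡ 17. → (12, 17)
8P: (12, 17) + (3, 8). λ = (8 - 17)/(3 - 12) ≡ 14/14 mod 23. 14⁻¹ ≡ 5 (mod 23), so λ ≡ 1.
  x = λ² - 12 - 3 = 1 - 15 ≡ 9; y = λ·(12 - 9) - 17 ≡ 9. → (9, 9)
9P: (9, 9) + (3, 8). λ = (8 - 9)/(3 - 9) ≡ 22/17 mod 23. 17⁻¹ ≡ 19 (mod 23), so λ ≡ 4.
  x = λ² - 9 - 3 = 16 - 12 ≡ 4; y = λ·(9 - 4) - 9 ≡ 11. → (4, 11)
10P: (4, 11) + (3, 8). λ = (8 - 11)/(3 - 4) ≡ 20/22 mod 23. 22⁻¹ ≡ 22 (mod 23), so λ ≡ 3.
  x = λ² - 4 - 3 = 9 - 7 ≡ 2; y = λ·(4 - 2) - 11 ≡ 18. → (2, 18)
11P: (2, 18) + (3, 8). λ = (8 - 18)/(3 - 2) ≡ 13/1 mod 23. 1⁻¹ ≡ 1 (mod 23), so λ ≡ 13.
  x = λ² - 2 - 3 = 169 - 5 ≡ 3; y = λ·(2 - 3) - 18 ≡ 15. → (3, 15)
12P: (3, 15) + (3, 8): same x and y₁ ≡ -y₂, so the sum is O.
12P = O, so the order is 12.

12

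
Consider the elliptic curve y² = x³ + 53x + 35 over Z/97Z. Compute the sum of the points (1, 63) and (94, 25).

(68, 28)

(1, 63) + (94, 25). λ = (25 - 63)/(94 - 1) ≡ 59/93 mod 97. 93⁻¹ ≡ 24 (mod 97), so λ ≡ 58.
  x = λ² - 1 - 94 = 3364 - 95 ≡ 68; y = λ·(1 - 68) - 63 ≡ 28. → (68, 28)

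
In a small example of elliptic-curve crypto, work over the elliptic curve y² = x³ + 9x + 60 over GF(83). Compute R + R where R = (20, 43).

(21, 52)

tangent at (20, 43): λ = (3·20² + 9)/(2·43) ≡ 47/3. 3⁻¹ ≡ 28 (mod 83) since 3·28 = 84 ≡ 1, so λ ≡ 47·28 ≡ 71.
  x = λ² - 20 - 20 = 5041 - 40 ≡ 21; y = λ·(20 - 21) - 43 ≡ 52. → (21, 52)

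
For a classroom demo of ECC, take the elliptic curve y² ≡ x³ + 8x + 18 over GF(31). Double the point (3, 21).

(30, 3)

tangent at (3, 21): λ = (3·3² + 8)/(2·21) ≡ 4/11. 11⁻¹ ≡ 17 (mod 31), so λ ≡ 4·17 ≡ 6.
  x = λ² - 3 - 3 = 36 - 6 ≡ 30; y = λ·(3 - 30) - 21 ≡ 3. → (30, 3)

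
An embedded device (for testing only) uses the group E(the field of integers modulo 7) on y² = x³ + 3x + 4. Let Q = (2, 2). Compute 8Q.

Double-and-add on 8 = (1000)₂. Start with Q = (2, 2) for the leading 1-bit.
double: tangent at (2, 2): λ = (3·2² + 3)/(2·2) ≡ 1/4. 4⁻¹ ≡ 2 (mod 7) since 4·2 = 8 ≡ 1, so λ ≡ 1·2 ≡ 2.
  x = λ² - 2 - 2 = 4 - 4 ≡ 0; y = λ·(2 - 0) - 2 ≡ 2. → (0, 2)
double: tangent at (0, 2): λ = (3·0² + 3)/(2·2) ≡ 3/4. 4⁻¹ ≡ 2 (mod 7), so λ ≡ 3·2 ≡ 6.
  x = λ² - 0 - 0 = 36 - 0 ≡ 1; y = λ·(0 - 1) - 2 ≡ 6. → (1, 6)
double: tangent at (1, 6): λ = (3·1² + 3)/(2·6) ≡ 6/5. 5⁻¹ ≡ 3 (mod 7), so λ ≡ 6·3 ≡ 4.
  x = λ² - 1 - 1 = 16 - 2 ≡ 0; y = λ·(1 - 0) - 6 ≡ 5. → (0, 5)

(0, 5)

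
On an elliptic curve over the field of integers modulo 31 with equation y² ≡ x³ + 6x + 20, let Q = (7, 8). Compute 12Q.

Double-and-add on 12 = (1100)₂. Start with Q = (7, 8) for the leading 1-bit.
double: tangent at (7, 8): λ = (3·7² + 6)/(2·8) ≡ 29/16. 16⁻¹ ≡ 2 (mod 31), so λ ≡ 29·2 ≡ 27.
  x = λ² - 7 - 7 = 729 - 14 ≡ 2; y = λ·(7 - 2) - 8 ≡ 3. → (2, 3)
add Q: (2, 3) + (7, 8). λ = (8 - 3)/(7 - 2) ≡ 5/5 mod 31. 5⁻¹ ≡ 25 (mod 31) since 5·25 = 125 ≡ 1, so λ ≡ 1.
  x = λ² - 2 - 7 = 1 - 9 ≡ 23; y = λ·(2 - 23) - 3 ≡ 7. → (23, 7)
double: tangent at (23, 7): λ = (3·23² + 6)/(2·7) ≡ 12/14. 14⁻¹ ≡ 20 (mod 31) since 14·20 = 280 ≡ 1, so λ ≡ 12·20 ≡ 23.
  x = λ² - 23 - 23 = 529 - 46 ≡ 18; y = λ·(23 - 18) - 7 ≡ 15. → (18, 15)
double: tangent at (18, 15): λ = (3·18² + 6)/(2·15) ≡ 17/30. 30⁻¹ ≡ 30 (mod 31), so λ ≡ 17·30 ≡ 14.
  x = λ² - 18 - 18 = 196 - 36 ≡ 5; y = λ·(18 - 5) - 15 ≡ 12. → (5, 12)

(5, 12)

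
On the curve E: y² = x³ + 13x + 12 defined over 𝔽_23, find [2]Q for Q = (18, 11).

tangent at (18, 11): λ = (3·18² + 13)/(2·11) ≡ 19/22. 22⁻¹ ≡ 22 (mod 23), so λ ≡ 19·22 ≡ 4.
  x = λ² - 18 - 18 = 16 - 36 ≡ 3; y = λ·(18 - 3) - 11 ≡ 3. → (3, 3)

(3, 3)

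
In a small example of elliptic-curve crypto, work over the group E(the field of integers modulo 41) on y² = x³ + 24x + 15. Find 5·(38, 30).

(19, 14)

Write Q = (38, 30).
Double-and-add on 5 = (101)₂. Start with Q = (38, 30) for the leading 1-bit.
double: tangent at (38, 30): λ = (3·38² + 24)/(2·30) ≡ 10/19. 19⁻¹ ≡ 13 (mod 41), so λ ≡ 10·13 ≡ 7.
  x = λ² - 38 - 38 = 49 - 76 ≡ 14; y = λ·(38 - 14) - 30 ≡ 15. → (14, 15)
double: tangent at (14, 15): λ = (3·14² + 24)/(2·15) ≡ 38/30. 30⁻¹ ≡ 26 (mod 41), so λ ≡ 38·26 ≡ 4.
  x = λ² - 14 - 14 = 16 - 28 ≡ 29; y = λ·(14 - 29) - 15 ≡ 7. → (29, 7)
add Q: (29, 7) + (38, 30). λ = (30 - 7)/(38 - 29) ≡ 23/9 mod 41. 9⁻¹ ≡ 32 (mod 41) since 9·32 = 288 ≡ 1, so λ ≡ 39.
  x = λ² - 29 - 38 = 1521 - 67 ≡ 19; y = λ·(29 - 19) - 7 ≡ 14. → (19, 14)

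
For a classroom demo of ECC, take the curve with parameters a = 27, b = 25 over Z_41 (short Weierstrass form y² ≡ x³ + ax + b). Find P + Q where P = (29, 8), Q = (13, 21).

(29, 8) + (13, 21). λ = (21 - 8)/(13 - 29) ≡ 13/25 mod 41. 25⁻¹ ≡ 23 (mod 41) since 25·23 = 575 ≡ 1, so λ ≡ 12.
  x = λ² - 29 - 13 = 144 - 42 ≡ 20; y = λ·(29 - 20) - 8 ≡ 18. → (20, 18)

(20, 18)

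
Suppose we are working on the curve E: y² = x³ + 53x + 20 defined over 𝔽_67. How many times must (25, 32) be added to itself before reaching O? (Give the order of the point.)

12

2P: tangent at (25, 32): λ = (3·25² + 53)/(2·32) ≡ 52/64. 64⁻¹ ≡ 22 (mod 67), so λ ≡ 52·22 ≡ 5.
  x = λ² - 25 - 25 = 25 - 50 ≡ 42; y = λ·(25 - 42) - 32 ≡ 17. → (42, 17)
3P: (42, 17) + (25, 32). λ = (32 - 17)/(25 - 42) ≡ 15/50 mod 67. 50⁻¹ ≡ 63 (mod 67) since 50·63 = 3150 ≡ 1, so λ ≡ 7.
  x = λ² - 42 - 25 = 49 - 67 ≡ 49; y = λ·(42 - 49) - 17 ≡ 1. → (49, 1)
4P: (49, 1) + (25, 32). λ = (32 - 1)/(25 - 49) ≡ 31/43 mod 67. 43⁻¹ ≡ 53 (mod 67), so λ ≡ 35.
  x = λ² - 49 - 25 = 1225 - 74 ≡ 12; y = λ·(49 - 12) - 1 ≡ 21. → (12, 21)
5P: (12, 21) + (25, 32). λ = (32 - 21)/(25 - 12) ≡ 11/13 mod 67. 13⁻¹ ≡ 31 (mod 67), so λ ≡ 6.
  x = λ² - 12 - 25 = 36 - 37 ≡ 66; y = λ·(12 - 66) - 21 ≡ 57. → (66, 57)
6P: (66, 57) + (25, 32). λ = (32 - 57)/(25 - 66) ≡ 42/26 mod 67. 26⁻¹ ≡ 49 (mod 67) since 26·49 = 1274 ≡ 1, so λ ≡ 48.
  x = λ² - 66 - 25 = 2304 - 91 ≡ 2; y = λ·(66 - 2) - 57 ≡ 0. → (2, 0)
7P: (2, 0) + (25, 32). λ = (32 - 0)/(25 - 2) ≡ 32/23 mod 67. 23⁻¹ ≡ 35 (mod 67) since 23·35 = 805 ≡ 1, so λ ≡ 48.
  x = λ² - 2 - 25 = 2304 - 27 ≡ 66; y = λ·(2 - 66) - 0 ≡ 10. → (66, 10)
8P: (66, 10) + (25, 32). λ = (32 - 10)/(25 - 66) ≡ 22/26 mod 67. 26⁻¹ ≡ 49 (mod 67), so λ ≡ 6.
  x = λ² - 66 - 25 = 36 - 91 ≡ 12; y = λ·(66 - 12) - 10 ≡ 46. → (12, 46)
9P: (12, 46) + (25, 32). λ = (32 - 46)/(25 - 12) ≡ 53/13 mod 67. 13⁻¹ ≡ 31 (mod 67), so λ ≡ 35.
  x = λ² - 12 - 25 = 1225 - 37 ≡ 49; y = λ·(12 - 49) - 46 ≡ 66. → (49, 66)
10P: (49, 66) + (25, 32). λ = (32 - 66)/(25 - 49) ≡ 33/43 mod 67. 43⁻¹ ≡ 53 (mod 67), so λ ≡ 7.
  x = λ² - 49 - 25 = 49 - 74 ≡ 42; y = λ·(49 - 42) - 66 ≡ 50. → (42, 50)
11P: (42, 50) + (25, 32). λ = (32 - 50)/(25 - 42) ≡ 49/50 mod 67. 50⁻¹ ≡ 63 (mod 67), so λ ≡ 5.
  x = λ² - 42 - 25 = 25 - 67 ≡ 25; y = λ·(42 - 25) - 50 ≡ 35. → (25, 35)
12P: (25, 35) + (25, 32): same x and y₁ ≡ -y₂, so the sum is O.
12P = O, so the order is 12.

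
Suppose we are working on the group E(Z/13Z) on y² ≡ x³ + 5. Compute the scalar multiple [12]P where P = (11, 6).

Double-and-add on 12 = (1100)₂. Start with P = (11, 6) for the leading 1-bit.
double: tangent at (11, 6): λ = (3·11² + 0)/(2·6) ≡ 12/12. 12⁻¹ ≡ 12 (mod 13), so λ ≡ 12·12 ≡ 1.
  x = λ² - 11 - 11 = 1 - 22 ≡ 5; y = λ·(11 - 5) - 6 ≡ 0. → (5, 0)
add P: (5, 0) + (11, 6). λ = (6 - 0)/(11 - 5) ≡ 6/6 mod 13. 6⁻¹ ≡ 11 (mod 13), so λ ≡ 1.
  x = λ² - 5 - 11 = 1 - 16 ≡ 11; y = λ·(5 - 11) - 0 ≡ 7. → (11, 7)
double: tangent at (11, 7): λ = (3·11² + 0)/(2·7) ≡ 12/1. 1⁻¹ ≡ 1 (mod 13) since 1·1 = 1 ≡ 1, so λ ≡ 12·1 ≡ 12.
  x = λ² - 11 - 11 = 144 - 22 ≡ 5; y = λ·(11 - 5) - 7 ≡ 0. → (5, 0)
double: (5, 0) + (5, 0): same x and y₁ ≡ -y₂, so the sum is 𝒪.

O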